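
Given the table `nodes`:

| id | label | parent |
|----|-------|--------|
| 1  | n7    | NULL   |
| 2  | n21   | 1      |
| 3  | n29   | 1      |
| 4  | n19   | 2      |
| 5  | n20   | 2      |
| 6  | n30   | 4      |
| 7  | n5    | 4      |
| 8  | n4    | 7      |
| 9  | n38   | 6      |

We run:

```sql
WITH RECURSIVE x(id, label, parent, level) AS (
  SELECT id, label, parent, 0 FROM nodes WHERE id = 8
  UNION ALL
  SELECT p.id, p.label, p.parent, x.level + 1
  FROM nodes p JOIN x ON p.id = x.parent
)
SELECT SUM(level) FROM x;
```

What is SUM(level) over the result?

10

Base: id=8 (n4), parent=7, level 0.
Iteration 1: join on id=7 -> n5 (id 7, parent=4, level 1).
Iteration 2: join on id=4 -> n19 (id 4, parent=2, level 2).
Iteration 3: join on id=2 -> n21 (id 2, parent=1, level 3).
Iteration 4: join on id=1 -> n7 (id 1, parent=NULL, level 4).
Iteration 5: parent is NULL; no match; recursion stops.
SUM(level) = 0 + 1 + 2 + 3 + 4 = 10.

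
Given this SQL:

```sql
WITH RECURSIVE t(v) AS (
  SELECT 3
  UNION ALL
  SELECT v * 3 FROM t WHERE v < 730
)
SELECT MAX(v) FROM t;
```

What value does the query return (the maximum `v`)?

Base: v=3.
Iteration 1: 3 < 730 holds -> v = 3 * 3 = 9.
Iteration 2: 9 < 730 holds -> v = 9 * 3 = 27.
Iteration 3: 27 < 730 holds -> v = 27 * 3 = 81.
Iteration 4: 81 < 730 holds -> v = 81 * 3 = 243.
Iteration 5: 243 < 730 holds -> v = 243 * 3 = 729.
Iteration 6: 729 < 730 holds -> v = 729 * 3 = 2187.
Iteration 7: 2187 < 730 fails; recursion stops.
v values: 3, 9, 27, 81, 243, 729, 2187; the maximum is 2187.

2187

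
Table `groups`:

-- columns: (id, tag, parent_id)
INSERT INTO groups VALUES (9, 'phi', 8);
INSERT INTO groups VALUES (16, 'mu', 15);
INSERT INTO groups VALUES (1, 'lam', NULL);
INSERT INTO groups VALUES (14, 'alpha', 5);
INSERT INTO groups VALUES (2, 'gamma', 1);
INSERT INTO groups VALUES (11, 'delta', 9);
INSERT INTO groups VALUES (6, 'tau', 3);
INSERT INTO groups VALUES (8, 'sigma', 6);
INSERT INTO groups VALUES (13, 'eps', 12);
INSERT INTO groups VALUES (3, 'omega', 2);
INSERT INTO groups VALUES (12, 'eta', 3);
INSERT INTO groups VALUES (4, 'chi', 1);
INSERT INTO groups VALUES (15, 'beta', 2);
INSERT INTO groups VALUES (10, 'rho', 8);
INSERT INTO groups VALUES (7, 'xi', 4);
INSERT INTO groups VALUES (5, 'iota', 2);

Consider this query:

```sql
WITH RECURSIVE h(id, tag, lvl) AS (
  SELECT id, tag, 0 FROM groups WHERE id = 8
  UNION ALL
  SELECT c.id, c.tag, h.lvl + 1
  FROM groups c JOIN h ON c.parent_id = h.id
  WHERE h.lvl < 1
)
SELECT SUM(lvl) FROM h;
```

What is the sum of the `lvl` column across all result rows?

2

Base: id=8 (sigma) at lvl 0.
Iteration 1: rows with parent_id in {8} -> phi (id 9, lvl 1), rho (id 10, lvl 1).
Iteration 2: lvl < 1 fails for all current rows; recursion stops.
SUM(lvl) = 0 + 1 + 1 = 2.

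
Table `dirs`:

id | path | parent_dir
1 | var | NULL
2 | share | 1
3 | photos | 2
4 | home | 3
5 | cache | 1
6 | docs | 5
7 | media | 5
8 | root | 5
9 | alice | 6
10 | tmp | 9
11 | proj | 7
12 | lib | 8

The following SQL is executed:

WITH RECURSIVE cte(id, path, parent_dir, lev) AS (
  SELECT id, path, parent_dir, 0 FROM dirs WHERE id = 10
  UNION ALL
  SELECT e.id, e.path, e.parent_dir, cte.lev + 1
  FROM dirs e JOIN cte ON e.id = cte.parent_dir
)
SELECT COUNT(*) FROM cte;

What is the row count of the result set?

5

Base: id=10 (tmp), parent_dir=9, lev 0.
Iteration 1: join on id=9 -> alice (id 9, parent_dir=6, lev 1).
Iteration 2: join on id=6 -> docs (id 6, parent_dir=5, lev 2).
Iteration 3: join on id=5 -> cache (id 5, parent_dir=1, lev 3).
Iteration 4: join on id=1 -> var (id 1, parent_dir=NULL, lev 4).
Iteration 5: parent_dir is NULL; no match; recursion stops.
Total rows emitted: 5.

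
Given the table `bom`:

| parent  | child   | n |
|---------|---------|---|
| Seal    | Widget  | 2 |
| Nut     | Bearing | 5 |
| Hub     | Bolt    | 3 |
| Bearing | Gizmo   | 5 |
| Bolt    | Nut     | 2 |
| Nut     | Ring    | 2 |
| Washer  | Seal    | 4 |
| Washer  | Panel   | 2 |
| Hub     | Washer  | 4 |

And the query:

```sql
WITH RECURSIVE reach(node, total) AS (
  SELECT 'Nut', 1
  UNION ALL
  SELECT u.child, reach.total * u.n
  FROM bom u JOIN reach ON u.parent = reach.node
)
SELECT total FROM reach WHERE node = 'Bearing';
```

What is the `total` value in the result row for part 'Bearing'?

Base: (Nut, total=1).
Iteration 1: components of {Nut} -> Bearing = 1*5 = 5, Ring = 1*2 = 2.
Iteration 2: components of {Bearing,Ring} -> Gizmo = 5*5 = 25.
Iteration 3: no further components; recursion stops.

5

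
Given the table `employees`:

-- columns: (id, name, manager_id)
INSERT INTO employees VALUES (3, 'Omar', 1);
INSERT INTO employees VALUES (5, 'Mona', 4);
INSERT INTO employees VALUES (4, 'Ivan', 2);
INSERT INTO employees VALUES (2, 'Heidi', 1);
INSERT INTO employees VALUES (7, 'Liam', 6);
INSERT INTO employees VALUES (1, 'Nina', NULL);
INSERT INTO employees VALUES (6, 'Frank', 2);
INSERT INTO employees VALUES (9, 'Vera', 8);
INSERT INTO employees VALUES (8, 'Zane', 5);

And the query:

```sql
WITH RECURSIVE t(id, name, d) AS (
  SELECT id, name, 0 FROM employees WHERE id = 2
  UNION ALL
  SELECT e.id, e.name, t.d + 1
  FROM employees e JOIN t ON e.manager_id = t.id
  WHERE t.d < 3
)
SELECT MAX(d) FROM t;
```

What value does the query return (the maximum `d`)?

3

Base: id=2 (Heidi) at d 0.
Iteration 1: rows with manager_id in {2} -> Ivan (id 4, d 1), Frank (id 6, d 1).
Iteration 2: rows with manager_id in {4,6} -> Mona (id 5, d 2), Liam (id 7, d 2).
Iteration 3: rows with manager_id in {5,7} -> Zane (id 8, d 3).
Iteration 4: d < 3 fails for all current rows; recursion stops.
d values: 0, 1, 1, 2, 2, 3; the maximum is 3.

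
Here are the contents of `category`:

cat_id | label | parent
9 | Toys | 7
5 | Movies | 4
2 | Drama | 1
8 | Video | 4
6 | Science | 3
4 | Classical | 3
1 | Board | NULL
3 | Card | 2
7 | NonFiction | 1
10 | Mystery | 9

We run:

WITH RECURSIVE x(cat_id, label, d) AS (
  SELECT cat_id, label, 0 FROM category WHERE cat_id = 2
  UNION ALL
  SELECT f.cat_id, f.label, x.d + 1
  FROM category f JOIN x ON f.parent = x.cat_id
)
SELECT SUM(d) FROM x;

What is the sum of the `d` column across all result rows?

11

Base: cat_id=2 (Drama) at d 0.
Iteration 1: rows with parent in {2} -> Card (id 3, d 1).
Iteration 2: rows with parent in {3} -> Classical (id 4, d 2), Science (id 6, d 2).
Iteration 3: rows with parent in {4,6} -> Movies (id 5, d 3), Video (id 8, d 3).
Iteration 4: no rows with parent in {5,8}; recursion stops.
SUM(d) = 0 + 1 + 2 + 2 + 3 + 3 = 11.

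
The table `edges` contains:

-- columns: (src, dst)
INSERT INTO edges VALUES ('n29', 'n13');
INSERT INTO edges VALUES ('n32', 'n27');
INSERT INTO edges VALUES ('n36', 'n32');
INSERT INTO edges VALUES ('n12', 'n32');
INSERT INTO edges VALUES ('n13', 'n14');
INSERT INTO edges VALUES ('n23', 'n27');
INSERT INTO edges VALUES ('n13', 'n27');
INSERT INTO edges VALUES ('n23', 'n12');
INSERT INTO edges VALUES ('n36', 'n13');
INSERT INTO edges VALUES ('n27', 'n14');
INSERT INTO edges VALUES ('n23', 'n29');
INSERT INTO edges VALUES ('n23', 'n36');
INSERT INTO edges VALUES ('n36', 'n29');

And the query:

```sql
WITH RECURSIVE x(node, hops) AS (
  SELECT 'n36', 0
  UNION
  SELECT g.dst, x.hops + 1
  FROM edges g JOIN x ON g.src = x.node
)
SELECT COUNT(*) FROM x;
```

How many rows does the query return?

Base: (n36, hops=0).
Iteration 1: edges from {n36} -> (n13, hops=1), (n29, hops=1), (n32, hops=1).
Iteration 2: edges from {n13,n29,n32} -> (n13, hops=2), (n14, hops=2), (n27, hops=2). [UNION drops 1 duplicate row(s)]
Iteration 3: edges from {n13,n14,n27} -> (n14, hops=3), (n27, hops=3). [UNION drops 1 duplicate row(s)]
Iteration 4: edges from {n14,n27} -> (n14, hops=4).
Iteration 5: no outgoing edges from {n14}; recursion stops.
Total rows emitted: 10.

10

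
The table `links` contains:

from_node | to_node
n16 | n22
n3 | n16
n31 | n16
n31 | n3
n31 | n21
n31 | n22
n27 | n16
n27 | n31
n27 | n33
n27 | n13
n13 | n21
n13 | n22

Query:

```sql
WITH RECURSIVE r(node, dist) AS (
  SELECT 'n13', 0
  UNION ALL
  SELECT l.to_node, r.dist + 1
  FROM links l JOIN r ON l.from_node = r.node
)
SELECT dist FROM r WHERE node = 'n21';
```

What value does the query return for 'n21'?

Base: (n13, dist=0).
Iteration 1: edges from {n13} -> (n21, dist=1), (n22, dist=1).
Iteration 2: no outgoing edges from {n21,n22}; recursion stops.

1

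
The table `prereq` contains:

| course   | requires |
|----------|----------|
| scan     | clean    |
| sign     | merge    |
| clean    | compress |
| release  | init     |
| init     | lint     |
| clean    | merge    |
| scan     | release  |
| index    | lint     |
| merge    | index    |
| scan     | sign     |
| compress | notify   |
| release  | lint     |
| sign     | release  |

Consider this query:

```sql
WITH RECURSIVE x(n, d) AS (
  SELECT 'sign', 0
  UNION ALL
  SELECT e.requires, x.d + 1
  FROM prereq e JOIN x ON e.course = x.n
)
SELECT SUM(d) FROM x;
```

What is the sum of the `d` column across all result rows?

Base: (sign, d=0).
Iteration 1: edges from {sign} -> (merge, d=1), (release, d=1).
Iteration 2: edges from {merge,release} -> (index, d=2), (init, d=2), (lint, d=2).
Iteration 3: edges from {index,init,lint} -> (lint, d=3) x2. [UNION ALL keeps all 2 new rows, including repeats]
Iteration 4: no outgoing edges from {lint}; recursion stops.
SUM(d) = 0 + 1 + 1 + 2 + 2 + 2 + 3 + 3 = 14.

14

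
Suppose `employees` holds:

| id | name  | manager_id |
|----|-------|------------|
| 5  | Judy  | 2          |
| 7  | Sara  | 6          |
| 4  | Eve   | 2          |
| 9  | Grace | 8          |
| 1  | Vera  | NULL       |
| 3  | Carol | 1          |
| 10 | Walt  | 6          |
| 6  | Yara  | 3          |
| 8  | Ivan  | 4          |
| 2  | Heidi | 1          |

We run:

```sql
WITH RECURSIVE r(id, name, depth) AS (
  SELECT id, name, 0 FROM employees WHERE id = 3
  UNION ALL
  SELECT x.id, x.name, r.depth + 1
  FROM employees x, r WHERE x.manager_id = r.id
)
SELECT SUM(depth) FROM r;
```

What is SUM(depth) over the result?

Base: id=3 (Carol) at depth 0.
Iteration 1: rows with manager_id in {3} -> Yara (id 6, depth 1).
Iteration 2: rows with manager_id in {6} -> Sara (id 7, depth 2), Walt (id 10, depth 2).
Iteration 3: no rows with manager_id in {7,10}; recursion stops.
SUM(depth) = 0 + 1 + 2 + 2 = 5.

5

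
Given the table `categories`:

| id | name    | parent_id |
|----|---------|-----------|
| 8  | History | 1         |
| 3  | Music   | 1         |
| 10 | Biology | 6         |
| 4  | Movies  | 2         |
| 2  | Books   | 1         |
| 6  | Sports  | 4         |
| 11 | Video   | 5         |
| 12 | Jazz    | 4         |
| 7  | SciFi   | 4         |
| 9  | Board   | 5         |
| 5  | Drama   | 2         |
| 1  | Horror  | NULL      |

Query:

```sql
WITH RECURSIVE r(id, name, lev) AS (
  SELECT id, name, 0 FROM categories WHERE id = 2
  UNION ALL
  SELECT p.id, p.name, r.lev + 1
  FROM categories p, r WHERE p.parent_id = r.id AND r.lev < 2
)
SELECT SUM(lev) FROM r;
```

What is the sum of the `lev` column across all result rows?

12

Base: id=2 (Books) at lev 0.
Iteration 1: rows with parent_id in {2} -> Movies (id 4, lev 1), Drama (id 5, lev 1).
Iteration 2: rows with parent_id in {4,5} -> Sports (id 6, lev 2), SciFi (id 7, lev 2), Board (id 9, lev 2), Video (id 11, lev 2), Jazz (id 12, lev 2).
Iteration 3: lev < 2 fails for all current rows; recursion stops.
SUM(lev) = 0 + 1 + 1 + 2 + 2 + 2 + 2 + 2 = 12.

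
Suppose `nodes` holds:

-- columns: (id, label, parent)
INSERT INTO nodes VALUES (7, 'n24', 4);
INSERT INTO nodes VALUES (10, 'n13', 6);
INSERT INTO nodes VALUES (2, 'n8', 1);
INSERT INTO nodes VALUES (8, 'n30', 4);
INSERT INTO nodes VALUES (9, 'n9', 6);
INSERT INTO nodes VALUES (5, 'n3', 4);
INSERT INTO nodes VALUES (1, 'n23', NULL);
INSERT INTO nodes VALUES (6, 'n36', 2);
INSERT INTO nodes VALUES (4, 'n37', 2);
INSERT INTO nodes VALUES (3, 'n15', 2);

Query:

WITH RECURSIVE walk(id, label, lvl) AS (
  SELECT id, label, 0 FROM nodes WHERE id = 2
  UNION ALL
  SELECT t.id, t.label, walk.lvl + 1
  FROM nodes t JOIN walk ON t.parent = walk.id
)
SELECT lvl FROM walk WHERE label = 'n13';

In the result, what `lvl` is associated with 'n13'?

Base: id=2 (n8) at lvl 0.
Iteration 1: rows with parent in {2} -> n15 (id 3, lvl 1), n37 (id 4, lvl 1), n36 (id 6, lvl 1).
Iteration 2: rows with parent in {3,4,6} -> n3 (id 5, lvl 2), n24 (id 7, lvl 2), n30 (id 8, lvl 2), n9 (id 9, lvl 2), n13 (id 10, lvl 2).
Iteration 3: no rows with parent in {5,7,8,9,10}; recursion stops.

2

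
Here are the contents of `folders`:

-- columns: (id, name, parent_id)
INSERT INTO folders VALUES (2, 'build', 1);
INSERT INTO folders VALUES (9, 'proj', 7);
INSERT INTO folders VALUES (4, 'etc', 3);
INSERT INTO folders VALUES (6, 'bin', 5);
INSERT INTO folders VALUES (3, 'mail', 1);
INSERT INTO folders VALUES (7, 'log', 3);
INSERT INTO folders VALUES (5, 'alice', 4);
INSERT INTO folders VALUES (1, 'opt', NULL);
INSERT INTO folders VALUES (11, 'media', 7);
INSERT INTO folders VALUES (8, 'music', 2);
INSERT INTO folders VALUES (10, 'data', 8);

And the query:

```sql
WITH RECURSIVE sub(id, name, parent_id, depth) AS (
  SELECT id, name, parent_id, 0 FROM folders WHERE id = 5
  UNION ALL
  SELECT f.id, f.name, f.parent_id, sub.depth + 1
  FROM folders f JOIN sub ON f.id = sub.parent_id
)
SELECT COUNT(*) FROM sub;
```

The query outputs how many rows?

4

Base: id=5 (alice), parent_id=4, depth 0.
Iteration 1: join on id=4 -> etc (id 4, parent_id=3, depth 1).
Iteration 2: join on id=3 -> mail (id 3, parent_id=1, depth 2).
Iteration 3: join on id=1 -> opt (id 1, parent_id=NULL, depth 3).
Iteration 4: parent_id is NULL; no match; recursion stops.
Total rows emitted: 4.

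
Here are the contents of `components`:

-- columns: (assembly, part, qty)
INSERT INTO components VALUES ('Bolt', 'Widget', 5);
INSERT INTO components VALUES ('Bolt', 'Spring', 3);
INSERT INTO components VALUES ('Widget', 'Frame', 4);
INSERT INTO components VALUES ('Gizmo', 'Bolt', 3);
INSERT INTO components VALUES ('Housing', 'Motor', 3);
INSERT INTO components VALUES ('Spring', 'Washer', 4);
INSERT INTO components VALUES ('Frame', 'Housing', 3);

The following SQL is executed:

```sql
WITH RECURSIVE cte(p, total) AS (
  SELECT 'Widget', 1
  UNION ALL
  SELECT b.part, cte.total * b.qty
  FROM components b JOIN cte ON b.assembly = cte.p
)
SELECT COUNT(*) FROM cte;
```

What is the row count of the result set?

4

Base: (Widget, total=1).
Iteration 1: components of {Widget} -> Frame = 1*4 = 4.
Iteration 2: components of {Frame} -> Housing = 4*3 = 12.
Iteration 3: components of {Housing} -> Motor = 12*3 = 36.
Iteration 4: no further components; recursion stops.
Total rows emitted: 4.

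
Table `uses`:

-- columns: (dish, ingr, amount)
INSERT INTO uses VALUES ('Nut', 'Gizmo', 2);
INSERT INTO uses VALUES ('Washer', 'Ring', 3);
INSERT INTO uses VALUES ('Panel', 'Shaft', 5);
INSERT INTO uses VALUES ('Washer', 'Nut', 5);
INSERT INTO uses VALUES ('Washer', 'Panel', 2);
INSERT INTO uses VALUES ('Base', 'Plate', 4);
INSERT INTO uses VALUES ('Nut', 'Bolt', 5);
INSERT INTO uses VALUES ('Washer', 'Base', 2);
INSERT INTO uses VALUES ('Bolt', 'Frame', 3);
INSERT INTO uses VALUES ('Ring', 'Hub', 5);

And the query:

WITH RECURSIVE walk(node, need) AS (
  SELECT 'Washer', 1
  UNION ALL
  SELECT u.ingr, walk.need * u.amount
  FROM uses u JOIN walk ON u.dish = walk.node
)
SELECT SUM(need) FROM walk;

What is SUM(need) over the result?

156

Base: (Washer, need=1).
Iteration 1: components of {Washer} -> Base = 1*2 = 2, Nut = 1*5 = 5, Panel = 1*2 = 2, Ring = 1*3 = 3.
Iteration 2: components of {Base,Nut,Panel,Ring} -> Bolt = 5*5 = 25, Gizmo = 5*2 = 10, Hub = 3*5 = 15, Plate = 2*4 = 8, Shaft = 2*5 = 10.
Iteration 3: components of {Bolt,Gizmo,Hub,Plate,Shaft} -> Frame = 25*3 = 75.
Iteration 4: no further components; recursion stops.
SUM(need) = 1 + 2 + 5 + 2 + 3 + 8 + 25 + 10 + 10 + 15 + 75 = 156.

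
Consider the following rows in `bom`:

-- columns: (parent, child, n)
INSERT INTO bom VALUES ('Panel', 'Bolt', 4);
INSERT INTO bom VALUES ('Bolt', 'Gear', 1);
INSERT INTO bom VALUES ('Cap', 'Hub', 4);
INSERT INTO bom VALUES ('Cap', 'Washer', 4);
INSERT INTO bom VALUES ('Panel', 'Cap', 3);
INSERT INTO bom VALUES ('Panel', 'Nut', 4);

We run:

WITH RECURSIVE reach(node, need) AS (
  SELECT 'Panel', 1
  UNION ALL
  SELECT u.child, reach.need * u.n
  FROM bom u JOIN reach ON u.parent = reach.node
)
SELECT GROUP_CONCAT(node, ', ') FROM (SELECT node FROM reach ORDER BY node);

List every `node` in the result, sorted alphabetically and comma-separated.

Bolt, Cap, Gear, Hub, Nut, Panel, Washer

Base: (Panel, need=1).
Iteration 1: components of {Panel} -> Bolt = 1*4 = 4, Cap = 1*3 = 3, Nut = 1*4 = 4.
Iteration 2: components of {Bolt,Cap,Nut} -> Gear = 4*1 = 4, Hub = 3*4 = 12, Washer = 3*4 = 12.
Iteration 3: no further components; recursion stops.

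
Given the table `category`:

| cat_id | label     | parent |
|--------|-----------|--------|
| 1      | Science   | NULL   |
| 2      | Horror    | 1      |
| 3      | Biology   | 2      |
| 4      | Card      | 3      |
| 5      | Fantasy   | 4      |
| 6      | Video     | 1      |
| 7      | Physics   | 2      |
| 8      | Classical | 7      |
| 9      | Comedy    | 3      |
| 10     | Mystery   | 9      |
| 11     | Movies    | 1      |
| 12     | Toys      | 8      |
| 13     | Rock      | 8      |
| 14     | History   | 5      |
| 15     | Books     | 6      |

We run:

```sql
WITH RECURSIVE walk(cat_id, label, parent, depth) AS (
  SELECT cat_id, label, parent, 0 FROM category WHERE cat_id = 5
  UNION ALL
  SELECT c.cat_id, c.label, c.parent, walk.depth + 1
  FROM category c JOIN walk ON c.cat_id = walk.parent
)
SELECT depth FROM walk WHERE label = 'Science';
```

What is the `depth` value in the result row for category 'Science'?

4

Base: cat_id=5 (Fantasy), parent=4, depth 0.
Iteration 1: join on cat_id=4 -> Card (id 4, parent=3, depth 1).
Iteration 2: join on cat_id=3 -> Biology (id 3, parent=2, depth 2).
Iteration 3: join on cat_id=2 -> Horror (id 2, parent=1, depth 3).
Iteration 4: join on cat_id=1 -> Science (id 1, parent=NULL, depth 4).
Iteration 5: parent is NULL; no match; recursion stops.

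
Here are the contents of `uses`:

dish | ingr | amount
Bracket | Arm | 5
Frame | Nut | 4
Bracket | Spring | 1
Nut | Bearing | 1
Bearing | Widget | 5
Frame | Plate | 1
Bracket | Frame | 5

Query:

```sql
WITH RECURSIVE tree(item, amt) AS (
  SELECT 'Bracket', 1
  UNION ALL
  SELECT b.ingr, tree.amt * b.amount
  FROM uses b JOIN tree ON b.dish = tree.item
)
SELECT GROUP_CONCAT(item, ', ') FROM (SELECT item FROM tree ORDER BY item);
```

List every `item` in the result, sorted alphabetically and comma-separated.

Base: (Bracket, amt=1).
Iteration 1: components of {Bracket} -> Arm = 1*5 = 5, Frame = 1*5 = 5, Spring = 1*1 = 1.
Iteration 2: components of {Arm,Frame,Spring} -> Nut = 5*4 = 20, Plate = 5*1 = 5.
Iteration 3: components of {Nut,Plate} -> Bearing = 20*1 = 20.
Iteration 4: components of {Bearing} -> Widget = 20*5 = 100.
Iteration 5: no further components; recursion stops.

Arm, Bearing, Bracket, Frame, Nut, Plate, Spring, Widget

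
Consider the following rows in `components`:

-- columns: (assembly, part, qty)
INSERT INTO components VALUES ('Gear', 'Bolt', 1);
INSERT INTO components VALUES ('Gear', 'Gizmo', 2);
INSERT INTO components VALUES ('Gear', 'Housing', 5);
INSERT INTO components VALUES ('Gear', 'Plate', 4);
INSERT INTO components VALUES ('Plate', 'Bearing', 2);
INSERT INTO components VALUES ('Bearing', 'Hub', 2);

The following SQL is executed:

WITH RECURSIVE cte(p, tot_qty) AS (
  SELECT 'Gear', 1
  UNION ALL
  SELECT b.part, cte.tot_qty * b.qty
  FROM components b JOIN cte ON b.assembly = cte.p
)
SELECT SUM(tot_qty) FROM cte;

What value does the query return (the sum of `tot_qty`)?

Base: (Gear, tot_qty=1).
Iteration 1: components of {Gear} -> Bolt = 1*1 = 1, Gizmo = 1*2 = 2, Housing = 1*5 = 5, Plate = 1*4 = 4.
Iteration 2: components of {Bolt,Gizmo,Housing,Plate} -> Bearing = 4*2 = 8.
Iteration 3: components of {Bearing} -> Hub = 8*2 = 16.
Iteration 4: no further components; recursion stops.
SUM(tot_qty) = 1 + 1 + 2 + 5 + 4 + 8 + 16 = 37.

37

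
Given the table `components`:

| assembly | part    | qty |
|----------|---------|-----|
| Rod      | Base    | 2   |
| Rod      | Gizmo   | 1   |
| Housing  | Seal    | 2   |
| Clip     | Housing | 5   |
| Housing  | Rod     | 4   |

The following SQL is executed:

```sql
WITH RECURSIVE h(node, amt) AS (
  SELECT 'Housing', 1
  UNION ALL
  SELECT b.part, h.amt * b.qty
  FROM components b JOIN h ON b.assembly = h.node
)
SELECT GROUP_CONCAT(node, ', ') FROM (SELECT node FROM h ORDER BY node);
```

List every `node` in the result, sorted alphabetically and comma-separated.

Base, Gizmo, Housing, Rod, Seal

Base: (Housing, amt=1).
Iteration 1: components of {Housing} -> Rod = 1*4 = 4, Seal = 1*2 = 2.
Iteration 2: components of {Rod,Seal} -> Base = 4*2 = 8, Gizmo = 4*1 = 4.
Iteration 3: no further components; recursion stops.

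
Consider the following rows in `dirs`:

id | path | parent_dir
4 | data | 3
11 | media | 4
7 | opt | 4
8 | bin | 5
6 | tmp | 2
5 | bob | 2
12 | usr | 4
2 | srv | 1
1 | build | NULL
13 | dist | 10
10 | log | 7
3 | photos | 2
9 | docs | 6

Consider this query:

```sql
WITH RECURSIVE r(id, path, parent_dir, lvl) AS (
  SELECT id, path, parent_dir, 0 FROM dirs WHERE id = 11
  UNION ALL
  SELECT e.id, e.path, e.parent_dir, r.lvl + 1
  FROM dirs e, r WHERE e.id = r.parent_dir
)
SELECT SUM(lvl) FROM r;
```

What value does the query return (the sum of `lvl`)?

Base: id=11 (media), parent_dir=4, lvl 0.
Iteration 1: join on id=4 -> data (id 4, parent_dir=3, lvl 1).
Iteration 2: join on id=3 -> photos (id 3, parent_dir=2, lvl 2).
Iteration 3: join on id=2 -> srv (id 2, parent_dir=1, lvl 3).
Iteration 4: join on id=1 -> build (id 1, parent_dir=NULL, lvl 4).
Iteration 5: parent_dir is NULL; no match; recursion stops.
SUM(lvl) = 0 + 1 + 2 + 3 + 4 = 10.

10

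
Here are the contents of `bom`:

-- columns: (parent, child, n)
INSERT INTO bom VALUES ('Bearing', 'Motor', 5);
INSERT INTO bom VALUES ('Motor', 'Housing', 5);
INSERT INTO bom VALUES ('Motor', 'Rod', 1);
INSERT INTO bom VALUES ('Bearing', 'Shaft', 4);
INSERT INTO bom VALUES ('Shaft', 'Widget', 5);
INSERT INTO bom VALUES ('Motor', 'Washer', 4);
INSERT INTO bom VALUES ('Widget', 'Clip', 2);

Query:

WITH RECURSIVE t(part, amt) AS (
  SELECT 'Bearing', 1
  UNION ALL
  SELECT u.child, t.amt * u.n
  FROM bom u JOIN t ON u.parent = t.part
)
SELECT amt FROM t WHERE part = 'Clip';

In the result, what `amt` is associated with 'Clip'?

Base: (Bearing, amt=1).
Iteration 1: components of {Bearing} -> Motor = 1*5 = 5, Shaft = 1*4 = 4.
Iteration 2: components of {Motor,Shaft} -> Housing = 5*5 = 25, Rod = 5*1 = 5, Washer = 5*4 = 20, Widget = 4*5 = 20.
Iteration 3: components of {Housing,Rod,Washer,Widget} -> Clip = 20*2 = 40.
Iteration 4: no further components; recursion stops.

40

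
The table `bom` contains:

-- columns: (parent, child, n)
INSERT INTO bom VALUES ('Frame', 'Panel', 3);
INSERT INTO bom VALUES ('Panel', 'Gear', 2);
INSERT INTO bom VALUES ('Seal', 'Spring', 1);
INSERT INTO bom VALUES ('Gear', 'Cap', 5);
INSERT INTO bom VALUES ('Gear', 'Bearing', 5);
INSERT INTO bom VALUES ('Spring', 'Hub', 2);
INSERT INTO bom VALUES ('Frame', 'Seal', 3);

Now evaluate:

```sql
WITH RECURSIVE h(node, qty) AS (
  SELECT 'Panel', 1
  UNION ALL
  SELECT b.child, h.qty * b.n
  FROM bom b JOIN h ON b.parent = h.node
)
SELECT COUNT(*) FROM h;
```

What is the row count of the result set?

Base: (Panel, qty=1).
Iteration 1: components of {Panel} -> Gear = 1*2 = 2.
Iteration 2: components of {Gear} -> Bearing = 2*5 = 10, Cap = 2*5 = 10.
Iteration 3: no further components; recursion stops.
Total rows emitted: 4.

4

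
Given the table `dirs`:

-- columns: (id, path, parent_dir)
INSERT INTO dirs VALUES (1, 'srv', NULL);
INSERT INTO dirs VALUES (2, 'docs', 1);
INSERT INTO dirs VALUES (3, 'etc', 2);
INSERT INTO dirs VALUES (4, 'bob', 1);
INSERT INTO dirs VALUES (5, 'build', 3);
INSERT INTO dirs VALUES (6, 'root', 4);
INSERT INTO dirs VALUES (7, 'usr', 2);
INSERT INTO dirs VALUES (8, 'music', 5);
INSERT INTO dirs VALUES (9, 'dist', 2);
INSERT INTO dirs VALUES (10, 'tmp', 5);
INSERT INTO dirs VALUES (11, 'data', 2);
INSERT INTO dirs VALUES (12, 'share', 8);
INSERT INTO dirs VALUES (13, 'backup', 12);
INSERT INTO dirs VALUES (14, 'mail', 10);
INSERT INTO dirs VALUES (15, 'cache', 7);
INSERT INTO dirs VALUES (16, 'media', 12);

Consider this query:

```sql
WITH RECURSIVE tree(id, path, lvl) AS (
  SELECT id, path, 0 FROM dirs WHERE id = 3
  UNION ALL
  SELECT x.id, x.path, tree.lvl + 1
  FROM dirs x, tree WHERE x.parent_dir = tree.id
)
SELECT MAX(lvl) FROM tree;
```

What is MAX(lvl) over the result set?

Base: id=3 (etc) at lvl 0.
Iteration 1: rows with parent_dir in {3} -> build (id 5, lvl 1).
Iteration 2: rows with parent_dir in {5} -> music (id 8, lvl 2), tmp (id 10, lvl 2).
Iteration 3: rows with parent_dir in {8,10} -> share (id 12, lvl 3), mail (id 14, lvl 3).
Iteration 4: rows with parent_dir in {12,14} -> backup (id 13, lvl 4), media (id 16, lvl 4).
Iteration 5: no rows with parent_dir in {13,16}; recursion stops.
lvl values: 0, 1, 2, 2, 3, 3, 4, 4; the maximum is 4.

4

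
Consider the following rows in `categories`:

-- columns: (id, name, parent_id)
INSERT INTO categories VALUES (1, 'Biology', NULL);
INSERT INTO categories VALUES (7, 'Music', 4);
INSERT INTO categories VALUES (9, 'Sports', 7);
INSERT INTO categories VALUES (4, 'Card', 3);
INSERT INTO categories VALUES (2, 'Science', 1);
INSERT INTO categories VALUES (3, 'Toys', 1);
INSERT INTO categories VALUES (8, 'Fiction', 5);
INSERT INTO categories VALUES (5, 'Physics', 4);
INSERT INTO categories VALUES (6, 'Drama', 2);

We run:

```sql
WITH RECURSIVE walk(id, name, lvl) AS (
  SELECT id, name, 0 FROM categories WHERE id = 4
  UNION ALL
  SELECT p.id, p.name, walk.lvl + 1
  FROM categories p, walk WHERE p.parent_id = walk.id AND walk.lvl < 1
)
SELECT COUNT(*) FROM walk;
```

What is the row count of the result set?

Base: id=4 (Card) at lvl 0.
Iteration 1: rows with parent_id in {4} -> Physics (id 5, lvl 1), Music (id 7, lvl 1).
Iteration 2: lvl < 1 fails for all current rows; recursion stops.
Total rows emitted: 3.

3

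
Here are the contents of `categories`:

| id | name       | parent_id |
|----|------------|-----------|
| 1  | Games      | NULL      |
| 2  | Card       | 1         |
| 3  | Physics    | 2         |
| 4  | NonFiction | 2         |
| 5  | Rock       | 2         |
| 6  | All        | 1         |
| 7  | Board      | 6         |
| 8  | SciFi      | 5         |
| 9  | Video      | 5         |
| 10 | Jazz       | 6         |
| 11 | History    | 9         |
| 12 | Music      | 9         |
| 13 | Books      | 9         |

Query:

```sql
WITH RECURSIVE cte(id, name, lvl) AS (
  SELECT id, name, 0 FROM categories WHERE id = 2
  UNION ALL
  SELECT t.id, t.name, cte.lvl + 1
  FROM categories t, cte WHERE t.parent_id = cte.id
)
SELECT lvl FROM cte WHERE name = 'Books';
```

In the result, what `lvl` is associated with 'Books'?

3

Base: id=2 (Card) at lvl 0.
Iteration 1: rows with parent_id in {2} -> Physics (id 3, lvl 1), NonFiction (id 4, lvl 1), Rock (id 5, lvl 1).
Iteration 2: rows with parent_id in {3,4,5} -> SciFi (id 8, lvl 2), Video (id 9, lvl 2).
Iteration 3: rows with parent_id in {8,9} -> History (id 11, lvl 3), Music (id 12, lvl 3), Books (id 13, lvl 3).
Iteration 4: no rows with parent_id in {11,12,13}; recursion stops.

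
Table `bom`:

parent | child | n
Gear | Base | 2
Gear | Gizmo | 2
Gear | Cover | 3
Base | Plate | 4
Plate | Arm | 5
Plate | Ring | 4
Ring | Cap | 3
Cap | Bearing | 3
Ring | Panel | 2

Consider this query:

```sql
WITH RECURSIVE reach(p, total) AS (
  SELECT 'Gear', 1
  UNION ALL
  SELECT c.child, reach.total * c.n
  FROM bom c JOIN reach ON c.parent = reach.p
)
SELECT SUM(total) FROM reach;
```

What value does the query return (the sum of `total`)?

Base: (Gear, total=1).
Iteration 1: components of {Gear} -> Base = 1*2 = 2, Cover = 1*3 = 3, Gizmo = 1*2 = 2.
Iteration 2: components of {Base,Cover,Gizmo} -> Plate = 2*4 = 8.
Iteration 3: components of {Plate} -> Arm = 8*5 = 40, Ring = 8*4 = 32.
Iteration 4: components of {Arm,Ring} -> Cap = 32*3 = 96, Panel = 32*2 = 64.
Iteration 5: components of {Cap,Panel} -> Bearing = 96*3 = 288.
Iteration 6: no further components; recursion stops.
SUM(total) = 1 + 2 + 2 + 3 + 8 + 40 + 32 + 96 + 64 + 288 = 536.

536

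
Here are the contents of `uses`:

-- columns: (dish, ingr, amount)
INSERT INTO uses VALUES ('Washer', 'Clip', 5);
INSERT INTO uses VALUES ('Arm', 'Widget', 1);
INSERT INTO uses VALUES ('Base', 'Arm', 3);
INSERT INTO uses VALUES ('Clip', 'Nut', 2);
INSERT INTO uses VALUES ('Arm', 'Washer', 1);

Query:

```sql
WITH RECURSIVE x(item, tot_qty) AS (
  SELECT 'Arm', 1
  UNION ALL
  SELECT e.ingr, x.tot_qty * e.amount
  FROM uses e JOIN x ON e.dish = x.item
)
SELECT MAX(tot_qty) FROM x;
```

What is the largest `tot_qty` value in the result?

Base: (Arm, tot_qty=1).
Iteration 1: components of {Arm} -> Washer = 1*1 = 1, Widget = 1*1 = 1.
Iteration 2: components of {Washer,Widget} -> Clip = 1*5 = 5.
Iteration 3: components of {Clip} -> Nut = 5*2 = 10.
Iteration 4: no further components; recursion stops.
tot_qty values: 1, 1, 1, 5, 10; the maximum is 10.

10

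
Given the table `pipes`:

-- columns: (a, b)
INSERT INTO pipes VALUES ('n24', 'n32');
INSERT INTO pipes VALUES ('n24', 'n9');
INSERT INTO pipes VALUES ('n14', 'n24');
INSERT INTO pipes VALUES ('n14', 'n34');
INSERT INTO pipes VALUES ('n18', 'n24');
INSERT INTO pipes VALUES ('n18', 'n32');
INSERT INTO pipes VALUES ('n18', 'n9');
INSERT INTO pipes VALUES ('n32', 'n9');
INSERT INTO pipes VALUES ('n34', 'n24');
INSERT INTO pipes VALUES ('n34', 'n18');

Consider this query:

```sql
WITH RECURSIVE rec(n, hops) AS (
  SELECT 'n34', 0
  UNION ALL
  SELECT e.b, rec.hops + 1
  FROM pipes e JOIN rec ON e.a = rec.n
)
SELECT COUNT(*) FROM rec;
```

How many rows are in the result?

Base: (n34, hops=0).
Iteration 1: edges from {n34} -> (n18, hops=1), (n24, hops=1).
Iteration 2: edges from {n18,n24} -> (n24, hops=2), (n32, hops=2) x2, (n9, hops=2) x2. [UNION ALL keeps all 5 new rows, including repeats]
Iteration 3: edges from {n24,n32,n9} -> (n32, hops=3), (n9, hops=3) x3. [UNION ALL keeps all 4 new rows, including repeats]
Iteration 4: edges from {n32,n9} -> (n9, hops=4).
Iteration 5: no outgoing edges from {n9}; recursion stops.
Total rows emitted: 13.

13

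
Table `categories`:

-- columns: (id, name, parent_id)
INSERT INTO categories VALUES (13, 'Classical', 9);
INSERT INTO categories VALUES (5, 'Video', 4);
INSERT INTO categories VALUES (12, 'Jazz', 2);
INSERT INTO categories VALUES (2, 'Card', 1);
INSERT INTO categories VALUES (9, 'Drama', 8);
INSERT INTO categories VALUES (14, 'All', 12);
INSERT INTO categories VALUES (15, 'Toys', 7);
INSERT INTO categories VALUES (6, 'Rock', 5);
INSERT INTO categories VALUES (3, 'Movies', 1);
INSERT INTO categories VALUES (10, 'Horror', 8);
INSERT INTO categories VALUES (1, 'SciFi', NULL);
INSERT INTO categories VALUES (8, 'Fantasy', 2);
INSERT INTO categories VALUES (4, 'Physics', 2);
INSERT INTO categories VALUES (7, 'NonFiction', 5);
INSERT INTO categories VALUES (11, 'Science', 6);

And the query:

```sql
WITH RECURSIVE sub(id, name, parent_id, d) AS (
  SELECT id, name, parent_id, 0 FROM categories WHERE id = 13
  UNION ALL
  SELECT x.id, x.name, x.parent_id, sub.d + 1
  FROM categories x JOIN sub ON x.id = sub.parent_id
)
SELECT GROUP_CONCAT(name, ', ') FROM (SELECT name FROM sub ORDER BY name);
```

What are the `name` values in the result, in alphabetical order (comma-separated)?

Card, Classical, Drama, Fantasy, SciFi

Base: id=13 (Classical), parent_id=9, d 0.
Iteration 1: join on id=9 -> Drama (id 9, parent_id=8, d 1).
Iteration 2: join on id=8 -> Fantasy (id 8, parent_id=2, d 2).
Iteration 3: join on id=2 -> Card (id 2, parent_id=1, d 3).
Iteration 4: join on id=1 -> SciFi (id 1, parent_id=NULL, d 4).
Iteration 5: parent_id is NULL; no match; recursion stops.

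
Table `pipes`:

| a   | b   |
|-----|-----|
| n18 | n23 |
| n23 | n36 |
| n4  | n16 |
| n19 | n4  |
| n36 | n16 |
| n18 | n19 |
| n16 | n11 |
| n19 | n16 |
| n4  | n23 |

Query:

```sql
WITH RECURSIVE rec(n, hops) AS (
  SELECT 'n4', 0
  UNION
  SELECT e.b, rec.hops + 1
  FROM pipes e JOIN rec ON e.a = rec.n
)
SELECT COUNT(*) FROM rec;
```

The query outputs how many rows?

Base: (n4, hops=0).
Iteration 1: edges from {n4} -> (n16, hops=1), (n23, hops=1).
Iteration 2: edges from {n16,n23} -> (n11, hops=2), (n36, hops=2).
Iteration 3: edges from {n11,n36} -> (n16, hops=3).
Iteration 4: edges from {n16} -> (n11, hops=4).
Iteration 5: no outgoing edges from {n11}; recursion stops.
Total rows emitted: 7.

7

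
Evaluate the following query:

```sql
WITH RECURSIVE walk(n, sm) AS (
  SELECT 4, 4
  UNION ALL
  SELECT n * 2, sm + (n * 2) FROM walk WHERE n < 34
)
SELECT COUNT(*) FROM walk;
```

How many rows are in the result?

Base: n=4, sm=4.
Iteration 1: 4 < 34 holds -> n = 4 * 2 = 8, sm = 4 + 8 = 12.
Iteration 2: 8 < 34 holds -> n = 8 * 2 = 16, sm = 12 + 16 = 28.
Iteration 3: 16 < 34 holds -> n = 16 * 2 = 32, sm = 28 + 32 = 60.
Iteration 4: 32 < 34 holds -> n = 32 * 2 = 64, sm = 60 + 64 = 124.
Iteration 5: 64 < 34 fails; recursion stops.
Total rows emitted: 5.

5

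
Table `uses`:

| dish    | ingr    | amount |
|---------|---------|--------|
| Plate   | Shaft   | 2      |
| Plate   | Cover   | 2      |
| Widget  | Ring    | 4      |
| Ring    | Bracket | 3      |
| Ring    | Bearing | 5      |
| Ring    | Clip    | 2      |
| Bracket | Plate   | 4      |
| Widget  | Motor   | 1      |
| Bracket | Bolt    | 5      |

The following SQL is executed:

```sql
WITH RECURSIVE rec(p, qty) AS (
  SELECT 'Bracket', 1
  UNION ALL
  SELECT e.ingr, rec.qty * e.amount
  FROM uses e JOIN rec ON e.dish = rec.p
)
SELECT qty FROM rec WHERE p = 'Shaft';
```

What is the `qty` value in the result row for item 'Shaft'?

Base: (Bracket, qty=1).
Iteration 1: components of {Bracket} -> Bolt = 1*5 = 5, Plate = 1*4 = 4.
Iteration 2: components of {Bolt,Plate} -> Cover = 4*2 = 8, Shaft = 4*2 = 8.
Iteration 3: no further components; recursion stops.

8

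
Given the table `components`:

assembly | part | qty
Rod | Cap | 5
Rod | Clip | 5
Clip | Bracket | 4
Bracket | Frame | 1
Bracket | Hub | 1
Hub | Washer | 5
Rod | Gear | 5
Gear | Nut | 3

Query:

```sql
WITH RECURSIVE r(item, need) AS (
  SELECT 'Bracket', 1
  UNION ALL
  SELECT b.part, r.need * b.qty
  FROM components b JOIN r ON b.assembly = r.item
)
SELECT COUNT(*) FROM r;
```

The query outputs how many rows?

Base: (Bracket, need=1).
Iteration 1: components of {Bracket} -> Frame = 1*1 = 1, Hub = 1*1 = 1.
Iteration 2: components of {Frame,Hub} -> Washer = 1*5 = 5.
Iteration 3: no further components; recursion stops.
Total rows emitted: 4.

4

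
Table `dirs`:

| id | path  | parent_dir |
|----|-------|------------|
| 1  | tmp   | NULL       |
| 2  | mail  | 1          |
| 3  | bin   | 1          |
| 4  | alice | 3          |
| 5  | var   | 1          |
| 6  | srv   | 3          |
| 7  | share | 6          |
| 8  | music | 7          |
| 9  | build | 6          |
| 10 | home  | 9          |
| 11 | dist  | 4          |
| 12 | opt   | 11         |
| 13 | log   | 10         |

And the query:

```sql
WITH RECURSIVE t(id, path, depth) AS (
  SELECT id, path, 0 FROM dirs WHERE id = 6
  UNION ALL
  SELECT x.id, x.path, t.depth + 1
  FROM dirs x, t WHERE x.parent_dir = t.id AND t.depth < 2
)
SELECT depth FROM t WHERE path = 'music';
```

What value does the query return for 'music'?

Base: id=6 (srv) at depth 0.
Iteration 1: rows with parent_dir in {6} -> share (id 7, depth 1), build (id 9, depth 1).
Iteration 2: rows with parent_dir in {7,9} -> music (id 8, depth 2), home (id 10, depth 2).
Iteration 3: depth < 2 fails for all current rows; recursion stops.

2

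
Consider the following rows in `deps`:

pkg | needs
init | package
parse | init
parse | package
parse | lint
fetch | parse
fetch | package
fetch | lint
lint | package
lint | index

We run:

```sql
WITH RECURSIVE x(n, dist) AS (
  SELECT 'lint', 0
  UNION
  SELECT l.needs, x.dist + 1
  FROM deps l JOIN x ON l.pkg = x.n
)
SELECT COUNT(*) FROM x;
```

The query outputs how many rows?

Base: (lint, dist=0).
Iteration 1: edges from {lint} -> (index, dist=1), (package, dist=1).
Iteration 2: no outgoing edges from {index,package}; recursion stops.
Total rows emitted: 3.

3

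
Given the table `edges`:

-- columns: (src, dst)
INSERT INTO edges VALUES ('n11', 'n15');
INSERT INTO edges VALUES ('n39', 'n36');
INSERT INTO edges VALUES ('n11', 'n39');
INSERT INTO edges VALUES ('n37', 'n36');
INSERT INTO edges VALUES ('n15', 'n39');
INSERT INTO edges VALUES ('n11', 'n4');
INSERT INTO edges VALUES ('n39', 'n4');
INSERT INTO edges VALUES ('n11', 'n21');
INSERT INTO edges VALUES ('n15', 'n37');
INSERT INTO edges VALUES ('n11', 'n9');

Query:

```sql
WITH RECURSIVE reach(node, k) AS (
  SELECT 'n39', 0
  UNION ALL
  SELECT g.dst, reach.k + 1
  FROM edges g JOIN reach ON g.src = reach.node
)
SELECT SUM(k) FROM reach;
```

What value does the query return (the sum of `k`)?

Base: (n39, k=0).
Iteration 1: edges from {n39} -> (n36, k=1), (n4, k=1).
Iteration 2: no outgoing edges from {n36,n4}; recursion stops.
SUM(k) = 0 + 1 + 1 = 2.

2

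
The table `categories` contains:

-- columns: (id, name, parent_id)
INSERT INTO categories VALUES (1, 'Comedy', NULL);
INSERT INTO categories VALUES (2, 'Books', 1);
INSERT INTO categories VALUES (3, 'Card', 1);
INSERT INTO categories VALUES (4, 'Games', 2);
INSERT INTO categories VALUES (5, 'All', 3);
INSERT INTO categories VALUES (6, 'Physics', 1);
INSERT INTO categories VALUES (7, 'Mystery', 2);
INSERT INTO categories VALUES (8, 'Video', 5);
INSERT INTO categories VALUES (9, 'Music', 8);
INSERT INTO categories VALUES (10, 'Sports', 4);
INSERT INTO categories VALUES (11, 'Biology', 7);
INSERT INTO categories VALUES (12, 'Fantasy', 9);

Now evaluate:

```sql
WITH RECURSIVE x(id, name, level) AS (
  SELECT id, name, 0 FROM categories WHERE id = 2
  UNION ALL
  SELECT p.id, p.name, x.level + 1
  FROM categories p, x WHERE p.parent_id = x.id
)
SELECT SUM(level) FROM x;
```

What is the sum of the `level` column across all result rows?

Base: id=2 (Books) at level 0.
Iteration 1: rows with parent_id in {2} -> Games (id 4, level 1), Mystery (id 7, level 1).
Iteration 2: rows with parent_id in {4,7} -> Sports (id 10, level 2), Biology (id 11, level 2).
Iteration 3: no rows with parent_id in {10,11}; recursion stops.
SUM(level) = 0 + 1 + 1 + 2 + 2 = 6.

6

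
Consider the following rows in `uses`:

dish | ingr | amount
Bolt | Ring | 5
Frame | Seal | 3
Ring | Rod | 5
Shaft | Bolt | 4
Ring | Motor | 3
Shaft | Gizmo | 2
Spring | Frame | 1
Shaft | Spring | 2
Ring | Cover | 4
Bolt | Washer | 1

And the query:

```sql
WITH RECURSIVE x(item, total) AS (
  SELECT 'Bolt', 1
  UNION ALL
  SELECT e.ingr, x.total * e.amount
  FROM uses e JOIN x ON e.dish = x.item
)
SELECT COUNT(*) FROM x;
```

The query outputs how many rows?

Base: (Bolt, total=1).
Iteration 1: components of {Bolt} -> Ring = 1*5 = 5, Washer = 1*1 = 1.
Iteration 2: components of {Ring,Washer} -> Cover = 5*4 = 20, Motor = 5*3 = 15, Rod = 5*5 = 25.
Iteration 3: no further components; recursion stops.
Total rows emitted: 6.

6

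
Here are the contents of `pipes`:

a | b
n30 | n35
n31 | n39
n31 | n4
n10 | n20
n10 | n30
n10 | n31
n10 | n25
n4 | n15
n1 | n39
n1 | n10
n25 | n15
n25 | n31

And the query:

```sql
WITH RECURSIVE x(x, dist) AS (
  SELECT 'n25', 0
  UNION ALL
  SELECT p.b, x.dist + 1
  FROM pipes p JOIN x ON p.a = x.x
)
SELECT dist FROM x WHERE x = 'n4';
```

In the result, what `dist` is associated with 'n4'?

2

Base: (n25, dist=0).
Iteration 1: edges from {n25} -> (n15, dist=1), (n31, dist=1).
Iteration 2: edges from {n15,n31} -> (n39, dist=2), (n4, dist=2).
Iteration 3: edges from {n39,n4} -> (n15, dist=3).
Iteration 4: no outgoing edges from {n15}; recursion stops.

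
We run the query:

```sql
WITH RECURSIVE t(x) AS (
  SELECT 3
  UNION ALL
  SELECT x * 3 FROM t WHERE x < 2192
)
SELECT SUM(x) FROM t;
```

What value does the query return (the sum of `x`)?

Base: x=3.
Iteration 1: 3 < 2192 holds -> x = 3 * 3 = 9.
Iteration 2: 9 < 2192 holds -> x = 9 * 3 = 27.
Iteration 3: 27 < 2192 holds -> x = 27 * 3 = 81.
Iteration 4: 81 < 2192 holds -> x = 81 * 3 = 243.
Iteration 5: 243 < 2192 holds -> x = 243 * 3 = 729.
Iteration 6: 729 < 2192 holds -> x = 729 * 3 = 2187.
Iteration 7: 2187 < 2192 holds -> x = 2187 * 3 = 6561.
Iteration 8: 6561 < 2192 fails; recursion stops.
SUM(x) = 3 + 9 + 27 + 81 + 243 + 729 + 2187 + 6561 = 9840.

9840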